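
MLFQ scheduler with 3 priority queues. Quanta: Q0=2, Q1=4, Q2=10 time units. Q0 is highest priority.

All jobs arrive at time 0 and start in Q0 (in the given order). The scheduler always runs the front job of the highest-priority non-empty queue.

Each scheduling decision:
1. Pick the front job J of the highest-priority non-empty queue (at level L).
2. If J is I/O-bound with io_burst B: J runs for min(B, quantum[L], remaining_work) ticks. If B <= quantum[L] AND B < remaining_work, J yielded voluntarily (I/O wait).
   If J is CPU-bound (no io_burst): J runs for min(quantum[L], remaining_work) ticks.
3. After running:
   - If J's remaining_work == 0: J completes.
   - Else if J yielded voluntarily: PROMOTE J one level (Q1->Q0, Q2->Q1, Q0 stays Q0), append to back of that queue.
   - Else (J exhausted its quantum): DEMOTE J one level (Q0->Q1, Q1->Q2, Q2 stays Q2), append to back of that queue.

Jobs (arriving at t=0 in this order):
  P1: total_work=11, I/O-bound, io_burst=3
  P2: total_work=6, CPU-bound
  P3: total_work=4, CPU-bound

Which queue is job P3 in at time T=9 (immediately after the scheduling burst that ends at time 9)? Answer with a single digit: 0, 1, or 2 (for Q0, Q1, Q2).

t=0-2: P1@Q0 runs 2, rem=9, quantum used, demote→Q1. Q0=[P2,P3] Q1=[P1] Q2=[]
t=2-4: P2@Q0 runs 2, rem=4, quantum used, demote→Q1. Q0=[P3] Q1=[P1,P2] Q2=[]
t=4-6: P3@Q0 runs 2, rem=2, quantum used, demote→Q1. Q0=[] Q1=[P1,P2,P3] Q2=[]
t=6-9: P1@Q1 runs 3, rem=6, I/O yield, promote→Q0. Q0=[P1] Q1=[P2,P3] Q2=[]
t=9-11: P1@Q0 runs 2, rem=4, quantum used, demote→Q1. Q0=[] Q1=[P2,P3,P1] Q2=[]
t=11-15: P2@Q1 runs 4, rem=0, completes. Q0=[] Q1=[P3,P1] Q2=[]
t=15-17: P3@Q1 runs 2, rem=0, completes. Q0=[] Q1=[P1] Q2=[]
t=17-20: P1@Q1 runs 3, rem=1, I/O yield, promote→Q0. Q0=[P1] Q1=[] Q2=[]
t=20-21: P1@Q0 runs 1, rem=0, completes. Q0=[] Q1=[] Q2=[]

Answer: 1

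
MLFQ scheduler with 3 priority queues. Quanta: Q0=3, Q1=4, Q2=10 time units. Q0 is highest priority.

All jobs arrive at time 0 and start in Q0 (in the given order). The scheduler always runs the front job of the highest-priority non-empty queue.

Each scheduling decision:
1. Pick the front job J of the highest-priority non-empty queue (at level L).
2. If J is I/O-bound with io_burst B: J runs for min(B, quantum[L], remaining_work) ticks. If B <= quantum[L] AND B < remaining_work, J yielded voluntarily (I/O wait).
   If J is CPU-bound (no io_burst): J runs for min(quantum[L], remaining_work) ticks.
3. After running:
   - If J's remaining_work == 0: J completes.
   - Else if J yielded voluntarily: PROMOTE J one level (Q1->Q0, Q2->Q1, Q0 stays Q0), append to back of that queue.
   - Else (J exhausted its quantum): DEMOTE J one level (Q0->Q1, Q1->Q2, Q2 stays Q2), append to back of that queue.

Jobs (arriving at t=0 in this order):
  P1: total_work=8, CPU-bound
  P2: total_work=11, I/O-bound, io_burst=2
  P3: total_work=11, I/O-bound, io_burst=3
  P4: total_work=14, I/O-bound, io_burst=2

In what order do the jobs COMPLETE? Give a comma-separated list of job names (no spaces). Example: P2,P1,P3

Answer: P3,P2,P4,P1

Derivation:
t=0-3: P1@Q0 runs 3, rem=5, quantum used, demote→Q1. Q0=[P2,P3,P4] Q1=[P1] Q2=[]
t=3-5: P2@Q0 runs 2, rem=9, I/O yield, promote→Q0. Q0=[P3,P4,P2] Q1=[P1] Q2=[]
t=5-8: P3@Q0 runs 3, rem=8, I/O yield, promote→Q0. Q0=[P4,P2,P3] Q1=[P1] Q2=[]
t=8-10: P4@Q0 runs 2, rem=12, I/O yield, promote→Q0. Q0=[P2,P3,P4] Q1=[P1] Q2=[]
t=10-12: P2@Q0 runs 2, rem=7, I/O yield, promote→Q0. Q0=[P3,P4,P2] Q1=[P1] Q2=[]
t=12-15: P3@Q0 runs 3, rem=5, I/O yield, promote→Q0. Q0=[P4,P2,P3] Q1=[P1] Q2=[]
t=15-17: P4@Q0 runs 2, rem=10, I/O yield, promote→Q0. Q0=[P2,P3,P4] Q1=[P1] Q2=[]
t=17-19: P2@Q0 runs 2, rem=5, I/O yield, promote→Q0. Q0=[P3,P4,P2] Q1=[P1] Q2=[]
t=19-22: P3@Q0 runs 3, rem=2, I/O yield, promote→Q0. Q0=[P4,P2,P3] Q1=[P1] Q2=[]
t=22-24: P4@Q0 runs 2, rem=8, I/O yield, promote→Q0. Q0=[P2,P3,P4] Q1=[P1] Q2=[]
t=24-26: P2@Q0 runs 2, rem=3, I/O yield, promote→Q0. Q0=[P3,P4,P2] Q1=[P1] Q2=[]
t=26-28: P3@Q0 runs 2, rem=0, completes. Q0=[P4,P2] Q1=[P1] Q2=[]
t=28-30: P4@Q0 runs 2, rem=6, I/O yield, promote→Q0. Q0=[P2,P4] Q1=[P1] Q2=[]
t=30-32: P2@Q0 runs 2, rem=1, I/O yield, promote→Q0. Q0=[P4,P2] Q1=[P1] Q2=[]
t=32-34: P4@Q0 runs 2, rem=4, I/O yield, promote→Q0. Q0=[P2,P4] Q1=[P1] Q2=[]
t=34-35: P2@Q0 runs 1, rem=0, completes. Q0=[P4] Q1=[P1] Q2=[]
t=35-37: P4@Q0 runs 2, rem=2, I/O yield, promote→Q0. Q0=[P4] Q1=[P1] Q2=[]
t=37-39: P4@Q0 runs 2, rem=0, completes. Q0=[] Q1=[P1] Q2=[]
t=39-43: P1@Q1 runs 4, rem=1, quantum used, demote→Q2. Q0=[] Q1=[] Q2=[P1]
t=43-44: P1@Q2 runs 1, rem=0, completes. Q0=[] Q1=[] Q2=[]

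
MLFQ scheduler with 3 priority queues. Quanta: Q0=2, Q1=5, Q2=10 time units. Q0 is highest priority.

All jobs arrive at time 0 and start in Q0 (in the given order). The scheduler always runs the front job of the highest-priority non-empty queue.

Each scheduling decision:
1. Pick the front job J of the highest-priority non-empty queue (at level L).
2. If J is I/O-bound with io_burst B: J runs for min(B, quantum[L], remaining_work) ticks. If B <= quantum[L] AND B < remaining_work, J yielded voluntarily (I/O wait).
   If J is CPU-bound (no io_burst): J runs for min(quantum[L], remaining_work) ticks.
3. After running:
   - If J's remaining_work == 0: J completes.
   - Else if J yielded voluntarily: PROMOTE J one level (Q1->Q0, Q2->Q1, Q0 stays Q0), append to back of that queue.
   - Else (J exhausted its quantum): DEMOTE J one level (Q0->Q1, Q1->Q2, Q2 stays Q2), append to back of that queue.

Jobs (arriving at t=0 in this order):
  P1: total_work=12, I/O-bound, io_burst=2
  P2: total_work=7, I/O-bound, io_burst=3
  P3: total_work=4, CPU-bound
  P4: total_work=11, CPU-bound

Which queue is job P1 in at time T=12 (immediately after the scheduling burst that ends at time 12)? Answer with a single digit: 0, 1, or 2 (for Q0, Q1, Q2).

t=0-2: P1@Q0 runs 2, rem=10, I/O yield, promote→Q0. Q0=[P2,P3,P4,P1] Q1=[] Q2=[]
t=2-4: P2@Q0 runs 2, rem=5, quantum used, demote→Q1. Q0=[P3,P4,P1] Q1=[P2] Q2=[]
t=4-6: P3@Q0 runs 2, rem=2, quantum used, demote→Q1. Q0=[P4,P1] Q1=[P2,P3] Q2=[]
t=6-8: P4@Q0 runs 2, rem=9, quantum used, demote→Q1. Q0=[P1] Q1=[P2,P3,P4] Q2=[]
t=8-10: P1@Q0 runs 2, rem=8, I/O yield, promote→Q0. Q0=[P1] Q1=[P2,P3,P4] Q2=[]
t=10-12: P1@Q0 runs 2, rem=6, I/O yield, promote→Q0. Q0=[P1] Q1=[P2,P3,P4] Q2=[]
t=12-14: P1@Q0 runs 2, rem=4, I/O yield, promote→Q0. Q0=[P1] Q1=[P2,P3,P4] Q2=[]
t=14-16: P1@Q0 runs 2, rem=2, I/O yield, promote→Q0. Q0=[P1] Q1=[P2,P3,P4] Q2=[]
t=16-18: P1@Q0 runs 2, rem=0, completes. Q0=[] Q1=[P2,P3,P4] Q2=[]
t=18-21: P2@Q1 runs 3, rem=2, I/O yield, promote→Q0. Q0=[P2] Q1=[P3,P4] Q2=[]
t=21-23: P2@Q0 runs 2, rem=0, completes. Q0=[] Q1=[P3,P4] Q2=[]
t=23-25: P3@Q1 runs 2, rem=0, completes. Q0=[] Q1=[P4] Q2=[]
t=25-30: P4@Q1 runs 5, rem=4, quantum used, demote→Q2. Q0=[] Q1=[] Q2=[P4]
t=30-34: P4@Q2 runs 4, rem=0, completes. Q0=[] Q1=[] Q2=[]

Answer: 0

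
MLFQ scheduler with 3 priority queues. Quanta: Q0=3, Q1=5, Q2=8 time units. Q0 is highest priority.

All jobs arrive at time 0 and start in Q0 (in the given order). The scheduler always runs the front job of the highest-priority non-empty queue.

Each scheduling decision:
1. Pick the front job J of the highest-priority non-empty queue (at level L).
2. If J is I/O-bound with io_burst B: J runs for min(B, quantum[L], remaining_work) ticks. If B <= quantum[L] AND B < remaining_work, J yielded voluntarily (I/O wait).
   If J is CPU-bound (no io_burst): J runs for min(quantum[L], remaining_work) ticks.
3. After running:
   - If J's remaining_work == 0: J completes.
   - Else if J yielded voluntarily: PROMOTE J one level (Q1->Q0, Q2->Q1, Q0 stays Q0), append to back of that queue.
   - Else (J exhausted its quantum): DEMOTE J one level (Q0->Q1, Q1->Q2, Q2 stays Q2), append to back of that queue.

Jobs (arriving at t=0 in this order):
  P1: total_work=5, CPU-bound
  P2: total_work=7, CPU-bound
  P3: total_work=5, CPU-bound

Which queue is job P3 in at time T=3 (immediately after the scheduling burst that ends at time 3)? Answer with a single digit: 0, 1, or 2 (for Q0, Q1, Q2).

t=0-3: P1@Q0 runs 3, rem=2, quantum used, demote→Q1. Q0=[P2,P3] Q1=[P1] Q2=[]
t=3-6: P2@Q0 runs 3, rem=4, quantum used, demote→Q1. Q0=[P3] Q1=[P1,P2] Q2=[]
t=6-9: P3@Q0 runs 3, rem=2, quantum used, demote→Q1. Q0=[] Q1=[P1,P2,P3] Q2=[]
t=9-11: P1@Q1 runs 2, rem=0, completes. Q0=[] Q1=[P2,P3] Q2=[]
t=11-15: P2@Q1 runs 4, rem=0, completes. Q0=[] Q1=[P3] Q2=[]
t=15-17: P3@Q1 runs 2, rem=0, completes. Q0=[] Q1=[] Q2=[]

Answer: 0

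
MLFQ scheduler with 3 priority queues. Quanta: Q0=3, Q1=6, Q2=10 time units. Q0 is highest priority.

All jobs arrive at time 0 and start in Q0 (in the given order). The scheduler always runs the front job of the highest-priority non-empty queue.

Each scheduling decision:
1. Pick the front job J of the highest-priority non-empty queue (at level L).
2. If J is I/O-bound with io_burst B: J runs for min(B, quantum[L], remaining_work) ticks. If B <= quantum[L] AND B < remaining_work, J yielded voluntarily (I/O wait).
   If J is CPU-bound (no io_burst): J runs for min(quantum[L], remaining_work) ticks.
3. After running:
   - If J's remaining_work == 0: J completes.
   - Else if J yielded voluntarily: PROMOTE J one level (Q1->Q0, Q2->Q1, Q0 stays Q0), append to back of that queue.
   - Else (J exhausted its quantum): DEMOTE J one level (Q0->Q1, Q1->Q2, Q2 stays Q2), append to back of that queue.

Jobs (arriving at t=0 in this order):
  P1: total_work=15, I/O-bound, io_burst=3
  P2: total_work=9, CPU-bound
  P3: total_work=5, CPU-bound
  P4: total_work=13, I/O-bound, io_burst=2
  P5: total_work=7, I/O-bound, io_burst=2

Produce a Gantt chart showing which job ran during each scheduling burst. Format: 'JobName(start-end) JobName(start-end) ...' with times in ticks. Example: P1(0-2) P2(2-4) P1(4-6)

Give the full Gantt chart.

t=0-3: P1@Q0 runs 3, rem=12, I/O yield, promote→Q0. Q0=[P2,P3,P4,P5,P1] Q1=[] Q2=[]
t=3-6: P2@Q0 runs 3, rem=6, quantum used, demote→Q1. Q0=[P3,P4,P5,P1] Q1=[P2] Q2=[]
t=6-9: P3@Q0 runs 3, rem=2, quantum used, demote→Q1. Q0=[P4,P5,P1] Q1=[P2,P3] Q2=[]
t=9-11: P4@Q0 runs 2, rem=11, I/O yield, promote→Q0. Q0=[P5,P1,P4] Q1=[P2,P3] Q2=[]
t=11-13: P5@Q0 runs 2, rem=5, I/O yield, promote→Q0. Q0=[P1,P4,P5] Q1=[P2,P3] Q2=[]
t=13-16: P1@Q0 runs 3, rem=9, I/O yield, promote→Q0. Q0=[P4,P5,P1] Q1=[P2,P3] Q2=[]
t=16-18: P4@Q0 runs 2, rem=9, I/O yield, promote→Q0. Q0=[P5,P1,P4] Q1=[P2,P3] Q2=[]
t=18-20: P5@Q0 runs 2, rem=3, I/O yield, promote→Q0. Q0=[P1,P4,P5] Q1=[P2,P3] Q2=[]
t=20-23: P1@Q0 runs 3, rem=6, I/O yield, promote→Q0. Q0=[P4,P5,P1] Q1=[P2,P3] Q2=[]
t=23-25: P4@Q0 runs 2, rem=7, I/O yield, promote→Q0. Q0=[P5,P1,P4] Q1=[P2,P3] Q2=[]
t=25-27: P5@Q0 runs 2, rem=1, I/O yield, promote→Q0. Q0=[P1,P4,P5] Q1=[P2,P3] Q2=[]
t=27-30: P1@Q0 runs 3, rem=3, I/O yield, promote→Q0. Q0=[P4,P5,P1] Q1=[P2,P3] Q2=[]
t=30-32: P4@Q0 runs 2, rem=5, I/O yield, promote→Q0. Q0=[P5,P1,P4] Q1=[P2,P3] Q2=[]
t=32-33: P5@Q0 runs 1, rem=0, completes. Q0=[P1,P4] Q1=[P2,P3] Q2=[]
t=33-36: P1@Q0 runs 3, rem=0, completes. Q0=[P4] Q1=[P2,P3] Q2=[]
t=36-38: P4@Q0 runs 2, rem=3, I/O yield, promote→Q0. Q0=[P4] Q1=[P2,P3] Q2=[]
t=38-40: P4@Q0 runs 2, rem=1, I/O yield, promote→Q0. Q0=[P4] Q1=[P2,P3] Q2=[]
t=40-41: P4@Q0 runs 1, rem=0, completes. Q0=[] Q1=[P2,P3] Q2=[]
t=41-47: P2@Q1 runs 6, rem=0, completes. Q0=[] Q1=[P3] Q2=[]
t=47-49: P3@Q1 runs 2, rem=0, completes. Q0=[] Q1=[] Q2=[]

Answer: P1(0-3) P2(3-6) P3(6-9) P4(9-11) P5(11-13) P1(13-16) P4(16-18) P5(18-20) P1(20-23) P4(23-25) P5(25-27) P1(27-30) P4(30-32) P5(32-33) P1(33-36) P4(36-38) P4(38-40) P4(40-41) P2(41-47) P3(47-49)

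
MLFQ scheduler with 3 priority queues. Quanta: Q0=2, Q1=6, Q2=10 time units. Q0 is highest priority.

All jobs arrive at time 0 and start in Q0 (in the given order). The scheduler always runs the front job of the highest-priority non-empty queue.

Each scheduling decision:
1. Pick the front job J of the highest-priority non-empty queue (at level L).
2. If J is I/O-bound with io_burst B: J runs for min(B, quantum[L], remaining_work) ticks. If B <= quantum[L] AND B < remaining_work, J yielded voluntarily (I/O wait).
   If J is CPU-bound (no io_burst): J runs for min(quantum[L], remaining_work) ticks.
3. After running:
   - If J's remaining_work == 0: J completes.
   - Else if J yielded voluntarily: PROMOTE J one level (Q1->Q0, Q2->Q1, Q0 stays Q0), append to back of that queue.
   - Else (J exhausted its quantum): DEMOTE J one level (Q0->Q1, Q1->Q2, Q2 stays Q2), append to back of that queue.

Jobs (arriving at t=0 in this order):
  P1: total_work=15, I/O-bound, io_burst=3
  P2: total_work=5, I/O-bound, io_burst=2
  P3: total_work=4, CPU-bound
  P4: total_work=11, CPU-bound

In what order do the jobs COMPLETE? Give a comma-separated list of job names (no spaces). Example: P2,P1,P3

Answer: P2,P3,P1,P4

Derivation:
t=0-2: P1@Q0 runs 2, rem=13, quantum used, demote→Q1. Q0=[P2,P3,P4] Q1=[P1] Q2=[]
t=2-4: P2@Q0 runs 2, rem=3, I/O yield, promote→Q0. Q0=[P3,P4,P2] Q1=[P1] Q2=[]
t=4-6: P3@Q0 runs 2, rem=2, quantum used, demote→Q1. Q0=[P4,P2] Q1=[P1,P3] Q2=[]
t=6-8: P4@Q0 runs 2, rem=9, quantum used, demote→Q1. Q0=[P2] Q1=[P1,P3,P4] Q2=[]
t=8-10: P2@Q0 runs 2, rem=1, I/O yield, promote→Q0. Q0=[P2] Q1=[P1,P3,P4] Q2=[]
t=10-11: P2@Q0 runs 1, rem=0, completes. Q0=[] Q1=[P1,P3,P4] Q2=[]
t=11-14: P1@Q1 runs 3, rem=10, I/O yield, promote→Q0. Q0=[P1] Q1=[P3,P4] Q2=[]
t=14-16: P1@Q0 runs 2, rem=8, quantum used, demote→Q1. Q0=[] Q1=[P3,P4,P1] Q2=[]
t=16-18: P3@Q1 runs 2, rem=0, completes. Q0=[] Q1=[P4,P1] Q2=[]
t=18-24: P4@Q1 runs 6, rem=3, quantum used, demote→Q2. Q0=[] Q1=[P1] Q2=[P4]
t=24-27: P1@Q1 runs 3, rem=5, I/O yield, promote→Q0. Q0=[P1] Q1=[] Q2=[P4]
t=27-29: P1@Q0 runs 2, rem=3, quantum used, demote→Q1. Q0=[] Q1=[P1] Q2=[P4]
t=29-32: P1@Q1 runs 3, rem=0, completes. Q0=[] Q1=[] Q2=[P4]
t=32-35: P4@Q2 runs 3, rem=0, completes. Q0=[] Q1=[] Q2=[]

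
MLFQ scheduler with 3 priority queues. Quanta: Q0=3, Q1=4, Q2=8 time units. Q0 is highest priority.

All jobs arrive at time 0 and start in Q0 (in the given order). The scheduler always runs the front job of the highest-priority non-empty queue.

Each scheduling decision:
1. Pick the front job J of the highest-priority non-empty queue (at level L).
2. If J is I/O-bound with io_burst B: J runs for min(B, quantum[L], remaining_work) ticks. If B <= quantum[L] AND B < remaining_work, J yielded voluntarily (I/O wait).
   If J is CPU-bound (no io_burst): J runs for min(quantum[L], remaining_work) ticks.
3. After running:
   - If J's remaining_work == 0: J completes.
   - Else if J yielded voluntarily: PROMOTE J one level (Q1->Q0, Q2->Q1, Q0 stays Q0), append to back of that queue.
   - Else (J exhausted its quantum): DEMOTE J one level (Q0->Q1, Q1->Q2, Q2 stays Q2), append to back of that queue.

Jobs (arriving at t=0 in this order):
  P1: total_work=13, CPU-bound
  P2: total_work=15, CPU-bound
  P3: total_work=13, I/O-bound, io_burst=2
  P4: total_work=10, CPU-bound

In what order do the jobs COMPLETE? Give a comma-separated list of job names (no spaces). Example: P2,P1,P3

t=0-3: P1@Q0 runs 3, rem=10, quantum used, demote→Q1. Q0=[P2,P3,P4] Q1=[P1] Q2=[]
t=3-6: P2@Q0 runs 3, rem=12, quantum used, demote→Q1. Q0=[P3,P4] Q1=[P1,P2] Q2=[]
t=6-8: P3@Q0 runs 2, rem=11, I/O yield, promote→Q0. Q0=[P4,P3] Q1=[P1,P2] Q2=[]
t=8-11: P4@Q0 runs 3, rem=7, quantum used, demote→Q1. Q0=[P3] Q1=[P1,P2,P4] Q2=[]
t=11-13: P3@Q0 runs 2, rem=9, I/O yield, promote→Q0. Q0=[P3] Q1=[P1,P2,P4] Q2=[]
t=13-15: P3@Q0 runs 2, rem=7, I/O yield, promote→Q0. Q0=[P3] Q1=[P1,P2,P4] Q2=[]
t=15-17: P3@Q0 runs 2, rem=5, I/O yield, promote→Q0. Q0=[P3] Q1=[P1,P2,P4] Q2=[]
t=17-19: P3@Q0 runs 2, rem=3, I/O yield, promote→Q0. Q0=[P3] Q1=[P1,P2,P4] Q2=[]
t=19-21: P3@Q0 runs 2, rem=1, I/O yield, promote→Q0. Q0=[P3] Q1=[P1,P2,P4] Q2=[]
t=21-22: P3@Q0 runs 1, rem=0, completes. Q0=[] Q1=[P1,P2,P4] Q2=[]
t=22-26: P1@Q1 runs 4, rem=6, quantum used, demote→Q2. Q0=[] Q1=[P2,P4] Q2=[P1]
t=26-30: P2@Q1 runs 4, rem=8, quantum used, demote→Q2. Q0=[] Q1=[P4] Q2=[P1,P2]
t=30-34: P4@Q1 runs 4, rem=3, quantum used, demote→Q2. Q0=[] Q1=[] Q2=[P1,P2,P4]
t=34-40: P1@Q2 runs 6, rem=0, completes. Q0=[] Q1=[] Q2=[P2,P4]
t=40-48: P2@Q2 runs 8, rem=0, completes. Q0=[] Q1=[] Q2=[P4]
t=48-51: P4@Q2 runs 3, rem=0, completes. Q0=[] Q1=[] Q2=[]

Answer: P3,P1,P2,P4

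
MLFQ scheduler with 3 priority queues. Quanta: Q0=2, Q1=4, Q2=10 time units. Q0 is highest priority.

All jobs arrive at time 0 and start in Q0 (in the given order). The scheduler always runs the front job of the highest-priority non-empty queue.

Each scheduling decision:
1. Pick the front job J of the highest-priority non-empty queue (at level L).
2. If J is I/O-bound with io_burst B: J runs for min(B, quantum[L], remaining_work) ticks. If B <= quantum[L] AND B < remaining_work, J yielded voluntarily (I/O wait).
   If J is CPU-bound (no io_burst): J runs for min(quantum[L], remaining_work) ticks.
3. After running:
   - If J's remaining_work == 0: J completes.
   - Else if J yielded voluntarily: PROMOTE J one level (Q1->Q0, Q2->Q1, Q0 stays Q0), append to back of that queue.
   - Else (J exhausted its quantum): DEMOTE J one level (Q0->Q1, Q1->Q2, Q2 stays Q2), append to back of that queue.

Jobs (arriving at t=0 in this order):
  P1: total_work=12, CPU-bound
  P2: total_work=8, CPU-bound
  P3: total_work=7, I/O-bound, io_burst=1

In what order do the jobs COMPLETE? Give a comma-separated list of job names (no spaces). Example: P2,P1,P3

t=0-2: P1@Q0 runs 2, rem=10, quantum used, demote→Q1. Q0=[P2,P3] Q1=[P1] Q2=[]
t=2-4: P2@Q0 runs 2, rem=6, quantum used, demote→Q1. Q0=[P3] Q1=[P1,P2] Q2=[]
t=4-5: P3@Q0 runs 1, rem=6, I/O yield, promote→Q0. Q0=[P3] Q1=[P1,P2] Q2=[]
t=5-6: P3@Q0 runs 1, rem=5, I/O yield, promote→Q0. Q0=[P3] Q1=[P1,P2] Q2=[]
t=6-7: P3@Q0 runs 1, rem=4, I/O yield, promote→Q0. Q0=[P3] Q1=[P1,P2] Q2=[]
t=7-8: P3@Q0 runs 1, rem=3, I/O yield, promote→Q0. Q0=[P3] Q1=[P1,P2] Q2=[]
t=8-9: P3@Q0 runs 1, rem=2, I/O yield, promote→Q0. Q0=[P3] Q1=[P1,P2] Q2=[]
t=9-10: P3@Q0 runs 1, rem=1, I/O yield, promote→Q0. Q0=[P3] Q1=[P1,P2] Q2=[]
t=10-11: P3@Q0 runs 1, rem=0, completes. Q0=[] Q1=[P1,P2] Q2=[]
t=11-15: P1@Q1 runs 4, rem=6, quantum used, demote→Q2. Q0=[] Q1=[P2] Q2=[P1]
t=15-19: P2@Q1 runs 4, rem=2, quantum used, demote→Q2. Q0=[] Q1=[] Q2=[P1,P2]
t=19-25: P1@Q2 runs 6, rem=0, completes. Q0=[] Q1=[] Q2=[P2]
t=25-27: P2@Q2 runs 2, rem=0, completes. Q0=[] Q1=[] Q2=[]

Answer: P3,P1,P2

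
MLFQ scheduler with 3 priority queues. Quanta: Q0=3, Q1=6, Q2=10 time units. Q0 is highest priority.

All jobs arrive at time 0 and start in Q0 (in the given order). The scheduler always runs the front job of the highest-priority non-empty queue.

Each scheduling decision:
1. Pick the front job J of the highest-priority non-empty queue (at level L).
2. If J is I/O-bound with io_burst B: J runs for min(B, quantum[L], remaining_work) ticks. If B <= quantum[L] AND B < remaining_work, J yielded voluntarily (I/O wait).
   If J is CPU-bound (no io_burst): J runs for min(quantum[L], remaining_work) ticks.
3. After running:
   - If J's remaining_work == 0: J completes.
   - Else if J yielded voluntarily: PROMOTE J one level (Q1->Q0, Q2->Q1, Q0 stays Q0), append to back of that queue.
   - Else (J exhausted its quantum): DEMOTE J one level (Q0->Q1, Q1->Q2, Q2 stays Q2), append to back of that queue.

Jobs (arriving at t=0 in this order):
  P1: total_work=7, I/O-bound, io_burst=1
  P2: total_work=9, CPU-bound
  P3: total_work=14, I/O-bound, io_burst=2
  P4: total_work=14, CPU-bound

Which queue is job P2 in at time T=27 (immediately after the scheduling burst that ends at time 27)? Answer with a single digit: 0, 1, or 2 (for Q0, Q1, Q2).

Answer: 1

Derivation:
t=0-1: P1@Q0 runs 1, rem=6, I/O yield, promote→Q0. Q0=[P2,P3,P4,P1] Q1=[] Q2=[]
t=1-4: P2@Q0 runs 3, rem=6, quantum used, demote→Q1. Q0=[P3,P4,P1] Q1=[P2] Q2=[]
t=4-6: P3@Q0 runs 2, rem=12, I/O yield, promote→Q0. Q0=[P4,P1,P3] Q1=[P2] Q2=[]
t=6-9: P4@Q0 runs 3, rem=11, quantum used, demote→Q1. Q0=[P1,P3] Q1=[P2,P4] Q2=[]
t=9-10: P1@Q0 runs 1, rem=5, I/O yield, promote→Q0. Q0=[P3,P1] Q1=[P2,P4] Q2=[]
t=10-12: P3@Q0 runs 2, rem=10, I/O yield, promote→Q0. Q0=[P1,P3] Q1=[P2,P4] Q2=[]
t=12-13: P1@Q0 runs 1, rem=4, I/O yield, promote→Q0. Q0=[P3,P1] Q1=[P2,P4] Q2=[]
t=13-15: P3@Q0 runs 2, rem=8, I/O yield, promote→Q0. Q0=[P1,P3] Q1=[P2,P4] Q2=[]
t=15-16: P1@Q0 runs 1, rem=3, I/O yield, promote→Q0. Q0=[P3,P1] Q1=[P2,P4] Q2=[]
t=16-18: P3@Q0 runs 2, rem=6, I/O yield, promote→Q0. Q0=[P1,P3] Q1=[P2,P4] Q2=[]
t=18-19: P1@Q0 runs 1, rem=2, I/O yield, promote→Q0. Q0=[P3,P1] Q1=[P2,P4] Q2=[]
t=19-21: P3@Q0 runs 2, rem=4, I/O yield, promote→Q0. Q0=[P1,P3] Q1=[P2,P4] Q2=[]
t=21-22: P1@Q0 runs 1, rem=1, I/O yield, promote→Q0. Q0=[P3,P1] Q1=[P2,P4] Q2=[]
t=22-24: P3@Q0 runs 2, rem=2, I/O yield, promote→Q0. Q0=[P1,P3] Q1=[P2,P4] Q2=[]
t=24-25: P1@Q0 runs 1, rem=0, completes. Q0=[P3] Q1=[P2,P4] Q2=[]
t=25-27: P3@Q0 runs 2, rem=0, completes. Q0=[] Q1=[P2,P4] Q2=[]
t=27-33: P2@Q1 runs 6, rem=0, completes. Q0=[] Q1=[P4] Q2=[]
t=33-39: P4@Q1 runs 6, rem=5, quantum used, demote→Q2. Q0=[] Q1=[] Q2=[P4]
t=39-44: P4@Q2 runs 5, rem=0, completes. Q0=[] Q1=[] Q2=[]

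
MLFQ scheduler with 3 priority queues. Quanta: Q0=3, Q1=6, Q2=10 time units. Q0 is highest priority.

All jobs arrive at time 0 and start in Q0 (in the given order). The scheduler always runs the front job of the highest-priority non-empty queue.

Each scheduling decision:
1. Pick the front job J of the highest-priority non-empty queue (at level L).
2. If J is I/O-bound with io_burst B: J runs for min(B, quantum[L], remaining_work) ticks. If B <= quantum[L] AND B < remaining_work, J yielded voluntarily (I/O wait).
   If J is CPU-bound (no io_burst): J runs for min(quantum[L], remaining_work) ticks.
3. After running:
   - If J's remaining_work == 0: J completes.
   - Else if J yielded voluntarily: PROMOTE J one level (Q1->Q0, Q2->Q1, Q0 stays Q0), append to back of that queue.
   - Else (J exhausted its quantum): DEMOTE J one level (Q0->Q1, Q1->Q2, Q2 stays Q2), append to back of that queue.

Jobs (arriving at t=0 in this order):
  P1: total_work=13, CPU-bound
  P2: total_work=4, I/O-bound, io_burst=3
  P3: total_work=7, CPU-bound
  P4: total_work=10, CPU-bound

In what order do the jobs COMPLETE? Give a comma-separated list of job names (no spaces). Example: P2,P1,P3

t=0-3: P1@Q0 runs 3, rem=10, quantum used, demote→Q1. Q0=[P2,P3,P4] Q1=[P1] Q2=[]
t=3-6: P2@Q0 runs 3, rem=1, I/O yield, promote→Q0. Q0=[P3,P4,P2] Q1=[P1] Q2=[]
t=6-9: P3@Q0 runs 3, rem=4, quantum used, demote→Q1. Q0=[P4,P2] Q1=[P1,P3] Q2=[]
t=9-12: P4@Q0 runs 3, rem=7, quantum used, demote→Q1. Q0=[P2] Q1=[P1,P3,P4] Q2=[]
t=12-13: P2@Q0 runs 1, rem=0, completes. Q0=[] Q1=[P1,P3,P4] Q2=[]
t=13-19: P1@Q1 runs 6, rem=4, quantum used, demote→Q2. Q0=[] Q1=[P3,P4] Q2=[P1]
t=19-23: P3@Q1 runs 4, rem=0, completes. Q0=[] Q1=[P4] Q2=[P1]
t=23-29: P4@Q1 runs 6, rem=1, quantum used, demote→Q2. Q0=[] Q1=[] Q2=[P1,P4]
t=29-33: P1@Q2 runs 4, rem=0, completes. Q0=[] Q1=[] Q2=[P4]
t=33-34: P4@Q2 runs 1, rem=0, completes. Q0=[] Q1=[] Q2=[]

Answer: P2,P3,P1,P4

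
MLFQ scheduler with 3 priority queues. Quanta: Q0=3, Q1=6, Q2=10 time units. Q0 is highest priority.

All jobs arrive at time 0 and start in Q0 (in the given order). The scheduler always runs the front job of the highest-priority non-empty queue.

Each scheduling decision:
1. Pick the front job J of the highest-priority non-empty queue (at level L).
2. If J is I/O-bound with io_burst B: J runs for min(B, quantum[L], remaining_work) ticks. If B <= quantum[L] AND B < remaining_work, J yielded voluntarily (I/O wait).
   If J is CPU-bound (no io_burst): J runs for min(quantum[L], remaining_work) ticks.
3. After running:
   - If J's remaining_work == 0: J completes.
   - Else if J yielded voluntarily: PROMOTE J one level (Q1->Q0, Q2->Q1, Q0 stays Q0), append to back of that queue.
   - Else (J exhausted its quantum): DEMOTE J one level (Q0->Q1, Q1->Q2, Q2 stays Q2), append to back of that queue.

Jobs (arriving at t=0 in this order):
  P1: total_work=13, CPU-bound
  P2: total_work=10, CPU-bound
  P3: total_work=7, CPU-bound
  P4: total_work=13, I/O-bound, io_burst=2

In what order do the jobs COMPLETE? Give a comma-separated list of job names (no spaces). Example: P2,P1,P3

t=0-3: P1@Q0 runs 3, rem=10, quantum used, demote→Q1. Q0=[P2,P3,P4] Q1=[P1] Q2=[]
t=3-6: P2@Q0 runs 3, rem=7, quantum used, demote→Q1. Q0=[P3,P4] Q1=[P1,P2] Q2=[]
t=6-9: P3@Q0 runs 3, rem=4, quantum used, demote→Q1. Q0=[P4] Q1=[P1,P2,P3] Q2=[]
t=9-11: P4@Q0 runs 2, rem=11, I/O yield, promote→Q0. Q0=[P4] Q1=[P1,P2,P3] Q2=[]
t=11-13: P4@Q0 runs 2, rem=9, I/O yield, promote→Q0. Q0=[P4] Q1=[P1,P2,P3] Q2=[]
t=13-15: P4@Q0 runs 2, rem=7, I/O yield, promote→Q0. Q0=[P4] Q1=[P1,P2,P3] Q2=[]
t=15-17: P4@Q0 runs 2, rem=5, I/O yield, promote→Q0. Q0=[P4] Q1=[P1,P2,P3] Q2=[]
t=17-19: P4@Q0 runs 2, rem=3, I/O yield, promote→Q0. Q0=[P4] Q1=[P1,P2,P3] Q2=[]
t=19-21: P4@Q0 runs 2, rem=1, I/O yield, promote→Q0. Q0=[P4] Q1=[P1,P2,P3] Q2=[]
t=21-22: P4@Q0 runs 1, rem=0, completes. Q0=[] Q1=[P1,P2,P3] Q2=[]
t=22-28: P1@Q1 runs 6, rem=4, quantum used, demote→Q2. Q0=[] Q1=[P2,P3] Q2=[P1]
t=28-34: P2@Q1 runs 6, rem=1, quantum used, demote→Q2. Q0=[] Q1=[P3] Q2=[P1,P2]
t=34-38: P3@Q1 runs 4, rem=0, completes. Q0=[] Q1=[] Q2=[P1,P2]
t=38-42: P1@Q2 runs 4, rem=0, completes. Q0=[] Q1=[] Q2=[P2]
t=42-43: P2@Q2 runs 1, rem=0, completes. Q0=[] Q1=[] Q2=[]

Answer: P4,P3,P1,P2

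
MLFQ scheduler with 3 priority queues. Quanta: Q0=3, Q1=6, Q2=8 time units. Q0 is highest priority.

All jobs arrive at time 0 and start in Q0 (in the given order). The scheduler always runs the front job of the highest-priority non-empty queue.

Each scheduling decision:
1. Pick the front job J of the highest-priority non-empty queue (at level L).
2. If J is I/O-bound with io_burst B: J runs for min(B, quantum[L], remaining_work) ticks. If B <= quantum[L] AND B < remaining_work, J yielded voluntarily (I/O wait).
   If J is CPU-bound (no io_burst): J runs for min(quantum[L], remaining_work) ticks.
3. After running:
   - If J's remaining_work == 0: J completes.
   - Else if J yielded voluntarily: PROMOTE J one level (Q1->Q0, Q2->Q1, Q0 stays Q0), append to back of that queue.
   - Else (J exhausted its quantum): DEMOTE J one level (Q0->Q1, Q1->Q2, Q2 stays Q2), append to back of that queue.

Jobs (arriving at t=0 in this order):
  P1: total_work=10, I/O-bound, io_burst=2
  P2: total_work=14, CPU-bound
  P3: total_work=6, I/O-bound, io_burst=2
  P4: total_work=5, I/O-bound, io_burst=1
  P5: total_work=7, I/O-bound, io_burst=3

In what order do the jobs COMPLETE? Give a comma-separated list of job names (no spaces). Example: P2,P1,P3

t=0-2: P1@Q0 runs 2, rem=8, I/O yield, promote→Q0. Q0=[P2,P3,P4,P5,P1] Q1=[] Q2=[]
t=2-5: P2@Q0 runs 3, rem=11, quantum used, demote→Q1. Q0=[P3,P4,P5,P1] Q1=[P2] Q2=[]
t=5-7: P3@Q0 runs 2, rem=4, I/O yield, promote→Q0. Q0=[P4,P5,P1,P3] Q1=[P2] Q2=[]
t=7-8: P4@Q0 runs 1, rem=4, I/O yield, promote→Q0. Q0=[P5,P1,P3,P4] Q1=[P2] Q2=[]
t=8-11: P5@Q0 runs 3, rem=4, I/O yield, promote→Q0. Q0=[P1,P3,P4,P5] Q1=[P2] Q2=[]
t=11-13: P1@Q0 runs 2, rem=6, I/O yield, promote→Q0. Q0=[P3,P4,P5,P1] Q1=[P2] Q2=[]
t=13-15: P3@Q0 runs 2, rem=2, I/O yield, promote→Q0. Q0=[P4,P5,P1,P3] Q1=[P2] Q2=[]
t=15-16: P4@Q0 runs 1, rem=3, I/O yield, promote→Q0. Q0=[P5,P1,P3,P4] Q1=[P2] Q2=[]
t=16-19: P5@Q0 runs 3, rem=1, I/O yield, promote→Q0. Q0=[P1,P3,P4,P5] Q1=[P2] Q2=[]
t=19-21: P1@Q0 runs 2, rem=4, I/O yield, promote→Q0. Q0=[P3,P4,P5,P1] Q1=[P2] Q2=[]
t=21-23: P3@Q0 runs 2, rem=0, completes. Q0=[P4,P5,P1] Q1=[P2] Q2=[]
t=23-24: P4@Q0 runs 1, rem=2, I/O yield, promote→Q0. Q0=[P5,P1,P4] Q1=[P2] Q2=[]
t=24-25: P5@Q0 runs 1, rem=0, completes. Q0=[P1,P4] Q1=[P2] Q2=[]
t=25-27: P1@Q0 runs 2, rem=2, I/O yield, promote→Q0. Q0=[P4,P1] Q1=[P2] Q2=[]
t=27-28: P4@Q0 runs 1, rem=1, I/O yield, promote→Q0. Q0=[P1,P4] Q1=[P2] Q2=[]
t=28-30: P1@Q0 runs 2, rem=0, completes. Q0=[P4] Q1=[P2] Q2=[]
t=30-31: P4@Q0 runs 1, rem=0, completes. Q0=[] Q1=[P2] Q2=[]
t=31-37: P2@Q1 runs 6, rem=5, quantum used, demote→Q2. Q0=[] Q1=[] Q2=[P2]
t=37-42: P2@Q2 runs 5, rem=0, completes. Q0=[] Q1=[] Q2=[]

Answer: P3,P5,P1,P4,P2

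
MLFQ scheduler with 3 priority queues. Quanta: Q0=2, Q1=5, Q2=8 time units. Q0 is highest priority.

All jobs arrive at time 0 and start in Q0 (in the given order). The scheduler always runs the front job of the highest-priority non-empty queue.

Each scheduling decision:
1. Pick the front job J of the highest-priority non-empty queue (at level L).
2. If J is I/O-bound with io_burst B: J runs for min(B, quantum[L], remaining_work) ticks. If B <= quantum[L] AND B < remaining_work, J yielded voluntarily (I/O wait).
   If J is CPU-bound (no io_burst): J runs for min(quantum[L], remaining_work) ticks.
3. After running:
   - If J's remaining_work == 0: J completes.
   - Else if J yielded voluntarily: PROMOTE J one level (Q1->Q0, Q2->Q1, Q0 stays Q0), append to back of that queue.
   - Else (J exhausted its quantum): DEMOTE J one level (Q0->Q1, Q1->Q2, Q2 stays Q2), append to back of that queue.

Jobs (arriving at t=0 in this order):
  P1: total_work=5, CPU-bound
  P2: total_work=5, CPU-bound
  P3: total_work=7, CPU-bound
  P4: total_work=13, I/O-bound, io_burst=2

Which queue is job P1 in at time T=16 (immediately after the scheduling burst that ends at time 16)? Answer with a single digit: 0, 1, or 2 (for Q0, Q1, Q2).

Answer: 1

Derivation:
t=0-2: P1@Q0 runs 2, rem=3, quantum used, demote→Q1. Q0=[P2,P3,P4] Q1=[P1] Q2=[]
t=2-4: P2@Q0 runs 2, rem=3, quantum used, demote→Q1. Q0=[P3,P4] Q1=[P1,P2] Q2=[]
t=4-6: P3@Q0 runs 2, rem=5, quantum used, demote→Q1. Q0=[P4] Q1=[P1,P2,P3] Q2=[]
t=6-8: P4@Q0 runs 2, rem=11, I/O yield, promote→Q0. Q0=[P4] Q1=[P1,P2,P3] Q2=[]
t=8-10: P4@Q0 runs 2, rem=9, I/O yield, promote→Q0. Q0=[P4] Q1=[P1,P2,P3] Q2=[]
t=10-12: P4@Q0 runs 2, rem=7, I/O yield, promote→Q0. Q0=[P4] Q1=[P1,P2,P3] Q2=[]
t=12-14: P4@Q0 runs 2, rem=5, I/O yield, promote→Q0. Q0=[P4] Q1=[P1,P2,P3] Q2=[]
t=14-16: P4@Q0 runs 2, rem=3, I/O yield, promote→Q0. Q0=[P4] Q1=[P1,P2,P3] Q2=[]
t=16-18: P4@Q0 runs 2, rem=1, I/O yield, promote→Q0. Q0=[P4] Q1=[P1,P2,P3] Q2=[]
t=18-19: P4@Q0 runs 1, rem=0, completes. Q0=[] Q1=[P1,P2,P3] Q2=[]
t=19-22: P1@Q1 runs 3, rem=0, completes. Q0=[] Q1=[P2,P3] Q2=[]
t=22-25: P2@Q1 runs 3, rem=0, completes. Q0=[] Q1=[P3] Q2=[]
t=25-30: P3@Q1 runs 5, rem=0, completes. Q0=[] Q1=[] Q2=[]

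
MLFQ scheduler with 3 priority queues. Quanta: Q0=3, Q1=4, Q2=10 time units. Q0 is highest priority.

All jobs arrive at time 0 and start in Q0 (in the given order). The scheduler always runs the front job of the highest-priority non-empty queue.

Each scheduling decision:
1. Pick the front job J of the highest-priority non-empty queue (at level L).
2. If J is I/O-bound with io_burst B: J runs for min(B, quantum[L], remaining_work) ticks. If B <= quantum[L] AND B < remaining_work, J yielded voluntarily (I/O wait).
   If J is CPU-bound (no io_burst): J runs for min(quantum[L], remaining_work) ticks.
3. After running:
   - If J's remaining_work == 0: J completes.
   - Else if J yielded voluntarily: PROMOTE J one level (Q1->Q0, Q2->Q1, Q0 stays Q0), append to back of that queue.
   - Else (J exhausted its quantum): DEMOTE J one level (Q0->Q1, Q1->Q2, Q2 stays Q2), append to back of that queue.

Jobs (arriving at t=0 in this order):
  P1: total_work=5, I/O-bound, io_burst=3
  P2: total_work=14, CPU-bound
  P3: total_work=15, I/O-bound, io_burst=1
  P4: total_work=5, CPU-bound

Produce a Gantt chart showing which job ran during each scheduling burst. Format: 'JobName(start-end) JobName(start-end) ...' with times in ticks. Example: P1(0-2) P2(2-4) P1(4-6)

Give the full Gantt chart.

Answer: P1(0-3) P2(3-6) P3(6-7) P4(7-10) P1(10-12) P3(12-13) P3(13-14) P3(14-15) P3(15-16) P3(16-17) P3(17-18) P3(18-19) P3(19-20) P3(20-21) P3(21-22) P3(22-23) P3(23-24) P3(24-25) P3(25-26) P2(26-30) P4(30-32) P2(32-39)

Derivation:
t=0-3: P1@Q0 runs 3, rem=2, I/O yield, promote→Q0. Q0=[P2,P3,P4,P1] Q1=[] Q2=[]
t=3-6: P2@Q0 runs 3, rem=11, quantum used, demote→Q1. Q0=[P3,P4,P1] Q1=[P2] Q2=[]
t=6-7: P3@Q0 runs 1, rem=14, I/O yield, promote→Q0. Q0=[P4,P1,P3] Q1=[P2] Q2=[]
t=7-10: P4@Q0 runs 3, rem=2, quantum used, demote→Q1. Q0=[P1,P3] Q1=[P2,P4] Q2=[]
t=10-12: P1@Q0 runs 2, rem=0, completes. Q0=[P3] Q1=[P2,P4] Q2=[]
t=12-13: P3@Q0 runs 1, rem=13, I/O yield, promote→Q0. Q0=[P3] Q1=[P2,P4] Q2=[]
t=13-14: P3@Q0 runs 1, rem=12, I/O yield, promote→Q0. Q0=[P3] Q1=[P2,P4] Q2=[]
t=14-15: P3@Q0 runs 1, rem=11, I/O yield, promote→Q0. Q0=[P3] Q1=[P2,P4] Q2=[]
t=15-16: P3@Q0 runs 1, rem=10, I/O yield, promote→Q0. Q0=[P3] Q1=[P2,P4] Q2=[]
t=16-17: P3@Q0 runs 1, rem=9, I/O yield, promote→Q0. Q0=[P3] Q1=[P2,P4] Q2=[]
t=17-18: P3@Q0 runs 1, rem=8, I/O yield, promote→Q0. Q0=[P3] Q1=[P2,P4] Q2=[]
t=18-19: P3@Q0 runs 1, rem=7, I/O yield, promote→Q0. Q0=[P3] Q1=[P2,P4] Q2=[]
t=19-20: P3@Q0 runs 1, rem=6, I/O yield, promote→Q0. Q0=[P3] Q1=[P2,P4] Q2=[]
t=20-21: P3@Q0 runs 1, rem=5, I/O yield, promote→Q0. Q0=[P3] Q1=[P2,P4] Q2=[]
t=21-22: P3@Q0 runs 1, rem=4, I/O yield, promote→Q0. Q0=[P3] Q1=[P2,P4] Q2=[]
t=22-23: P3@Q0 runs 1, rem=3, I/O yield, promote→Q0. Q0=[P3] Q1=[P2,P4] Q2=[]
t=23-24: P3@Q0 runs 1, rem=2, I/O yield, promote→Q0. Q0=[P3] Q1=[P2,P4] Q2=[]
t=24-25: P3@Q0 runs 1, rem=1, I/O yield, promote→Q0. Q0=[P3] Q1=[P2,P4] Q2=[]
t=25-26: P3@Q0 runs 1, rem=0, completes. Q0=[] Q1=[P2,P4] Q2=[]
t=26-30: P2@Q1 runs 4, rem=7, quantum used, demote→Q2. Q0=[] Q1=[P4] Q2=[P2]
t=30-32: P4@Q1 runs 2, rem=0, completes. Q0=[] Q1=[] Q2=[P2]
t=32-39: P2@Q2 runs 7, rem=0, completes. Q0=[] Q1=[] Q2=[]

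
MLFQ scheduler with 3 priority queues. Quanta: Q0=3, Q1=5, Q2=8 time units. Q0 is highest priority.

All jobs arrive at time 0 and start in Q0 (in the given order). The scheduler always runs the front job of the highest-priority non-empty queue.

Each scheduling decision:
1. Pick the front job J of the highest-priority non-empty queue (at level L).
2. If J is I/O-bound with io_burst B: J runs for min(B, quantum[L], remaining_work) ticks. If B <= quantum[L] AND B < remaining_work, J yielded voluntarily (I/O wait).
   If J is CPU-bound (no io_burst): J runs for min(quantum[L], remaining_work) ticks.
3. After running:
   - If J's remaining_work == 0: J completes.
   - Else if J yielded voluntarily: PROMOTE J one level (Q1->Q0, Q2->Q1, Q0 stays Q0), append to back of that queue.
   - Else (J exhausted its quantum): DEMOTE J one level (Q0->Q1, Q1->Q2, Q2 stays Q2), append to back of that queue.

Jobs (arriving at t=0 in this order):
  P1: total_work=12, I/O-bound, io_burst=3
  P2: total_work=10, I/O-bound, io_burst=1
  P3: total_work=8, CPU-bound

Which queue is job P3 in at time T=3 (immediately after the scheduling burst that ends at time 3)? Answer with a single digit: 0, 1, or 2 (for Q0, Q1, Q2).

Answer: 0

Derivation:
t=0-3: P1@Q0 runs 3, rem=9, I/O yield, promote→Q0. Q0=[P2,P3,P1] Q1=[] Q2=[]
t=3-4: P2@Q0 runs 1, rem=9, I/O yield, promote→Q0. Q0=[P3,P1,P2] Q1=[] Q2=[]
t=4-7: P3@Q0 runs 3, rem=5, quantum used, demote→Q1. Q0=[P1,P2] Q1=[P3] Q2=[]
t=7-10: P1@Q0 runs 3, rem=6, I/O yield, promote→Q0. Q0=[P2,P1] Q1=[P3] Q2=[]
t=10-11: P2@Q0 runs 1, rem=8, I/O yield, promote→Q0. Q0=[P1,P2] Q1=[P3] Q2=[]
t=11-14: P1@Q0 runs 3, rem=3, I/O yield, promote→Q0. Q0=[P2,P1] Q1=[P3] Q2=[]
t=14-15: P2@Q0 runs 1, rem=7, I/O yield, promote→Q0. Q0=[P1,P2] Q1=[P3] Q2=[]
t=15-18: P1@Q0 runs 3, rem=0, completes. Q0=[P2] Q1=[P3] Q2=[]
t=18-19: P2@Q0 runs 1, rem=6, I/O yield, promote→Q0. Q0=[P2] Q1=[P3] Q2=[]
t=19-20: P2@Q0 runs 1, rem=5, I/O yield, promote→Q0. Q0=[P2] Q1=[P3] Q2=[]
t=20-21: P2@Q0 runs 1, rem=4, I/O yield, promote→Q0. Q0=[P2] Q1=[P3] Q2=[]
t=21-22: P2@Q0 runs 1, rem=3, I/O yield, promote→Q0. Q0=[P2] Q1=[P3] Q2=[]
t=22-23: P2@Q0 runs 1, rem=2, I/O yield, promote→Q0. Q0=[P2] Q1=[P3] Q2=[]
t=23-24: P2@Q0 runs 1, rem=1, I/O yield, promote→Q0. Q0=[P2] Q1=[P3] Q2=[]
t=24-25: P2@Q0 runs 1, rem=0, completes. Q0=[] Q1=[P3] Q2=[]
t=25-30: P3@Q1 runs 5, rem=0, completes. Q0=[] Q1=[] Q2=[]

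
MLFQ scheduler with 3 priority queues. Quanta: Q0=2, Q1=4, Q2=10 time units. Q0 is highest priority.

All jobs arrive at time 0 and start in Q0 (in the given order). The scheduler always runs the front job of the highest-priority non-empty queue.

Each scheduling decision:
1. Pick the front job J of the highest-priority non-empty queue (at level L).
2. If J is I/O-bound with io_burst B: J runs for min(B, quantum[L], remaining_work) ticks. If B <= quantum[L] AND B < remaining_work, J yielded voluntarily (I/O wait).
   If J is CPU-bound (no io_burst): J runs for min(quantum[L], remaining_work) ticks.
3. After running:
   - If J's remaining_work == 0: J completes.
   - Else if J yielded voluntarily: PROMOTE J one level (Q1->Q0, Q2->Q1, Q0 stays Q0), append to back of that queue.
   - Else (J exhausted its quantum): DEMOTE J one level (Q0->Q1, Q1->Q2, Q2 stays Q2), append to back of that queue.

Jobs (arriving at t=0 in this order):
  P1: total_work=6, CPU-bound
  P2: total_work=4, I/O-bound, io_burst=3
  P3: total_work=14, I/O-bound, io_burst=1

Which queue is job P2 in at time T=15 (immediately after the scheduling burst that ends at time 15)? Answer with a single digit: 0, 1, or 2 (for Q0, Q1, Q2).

t=0-2: P1@Q0 runs 2, rem=4, quantum used, demote→Q1. Q0=[P2,P3] Q1=[P1] Q2=[]
t=2-4: P2@Q0 runs 2, rem=2, quantum used, demote→Q1. Q0=[P3] Q1=[P1,P2] Q2=[]
t=4-5: P3@Q0 runs 1, rem=13, I/O yield, promote→Q0. Q0=[P3] Q1=[P1,P2] Q2=[]
t=5-6: P3@Q0 runs 1, rem=12, I/O yield, promote→Q0. Q0=[P3] Q1=[P1,P2] Q2=[]
t=6-7: P3@Q0 runs 1, rem=11, I/O yield, promote→Q0. Q0=[P3] Q1=[P1,P2] Q2=[]
t=7-8: P3@Q0 runs 1, rem=10, I/O yield, promote→Q0. Q0=[P3] Q1=[P1,P2] Q2=[]
t=8-9: P3@Q0 runs 1, rem=9, I/O yield, promote→Q0. Q0=[P3] Q1=[P1,P2] Q2=[]
t=9-10: P3@Q0 runs 1, rem=8, I/O yield, promote→Q0. Q0=[P3] Q1=[P1,P2] Q2=[]
t=10-11: P3@Q0 runs 1, rem=7, I/O yield, promote→Q0. Q0=[P3] Q1=[P1,P2] Q2=[]
t=11-12: P3@Q0 runs 1, rem=6, I/O yield, promote→Q0. Q0=[P3] Q1=[P1,P2] Q2=[]
t=12-13: P3@Q0 runs 1, rem=5, I/O yield, promote→Q0. Q0=[P3] Q1=[P1,P2] Q2=[]
t=13-14: P3@Q0 runs 1, rem=4, I/O yield, promote→Q0. Q0=[P3] Q1=[P1,P2] Q2=[]
t=14-15: P3@Q0 runs 1, rem=3, I/O yield, promote→Q0. Q0=[P3] Q1=[P1,P2] Q2=[]
t=15-16: P3@Q0 runs 1, rem=2, I/O yield, promote→Q0. Q0=[P3] Q1=[P1,P2] Q2=[]
t=16-17: P3@Q0 runs 1, rem=1, I/O yield, promote→Q0. Q0=[P3] Q1=[P1,P2] Q2=[]
t=17-18: P3@Q0 runs 1, rem=0, completes. Q0=[] Q1=[P1,P2] Q2=[]
t=18-22: P1@Q1 runs 4, rem=0, completes. Q0=[] Q1=[P2] Q2=[]
t=22-24: P2@Q1 runs 2, rem=0, completes. Q0=[] Q1=[] Q2=[]

Answer: 1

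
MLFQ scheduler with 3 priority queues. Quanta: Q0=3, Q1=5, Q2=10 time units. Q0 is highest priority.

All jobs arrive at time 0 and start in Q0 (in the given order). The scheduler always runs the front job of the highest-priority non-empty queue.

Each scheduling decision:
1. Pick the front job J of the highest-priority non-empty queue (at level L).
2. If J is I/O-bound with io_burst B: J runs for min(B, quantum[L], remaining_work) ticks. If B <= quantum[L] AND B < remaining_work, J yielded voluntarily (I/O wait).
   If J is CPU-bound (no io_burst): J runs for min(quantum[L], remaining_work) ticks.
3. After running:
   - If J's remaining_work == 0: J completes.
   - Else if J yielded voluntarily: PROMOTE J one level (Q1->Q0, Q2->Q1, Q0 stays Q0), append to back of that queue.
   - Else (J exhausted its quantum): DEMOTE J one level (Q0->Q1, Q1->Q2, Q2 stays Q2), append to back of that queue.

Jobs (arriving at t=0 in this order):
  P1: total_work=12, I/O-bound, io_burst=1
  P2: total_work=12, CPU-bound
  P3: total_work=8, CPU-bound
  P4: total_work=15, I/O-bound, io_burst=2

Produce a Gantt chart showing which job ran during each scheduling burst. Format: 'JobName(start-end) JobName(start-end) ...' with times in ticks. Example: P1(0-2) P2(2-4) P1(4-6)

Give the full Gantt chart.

Answer: P1(0-1) P2(1-4) P3(4-7) P4(7-9) P1(9-10) P4(10-12) P1(12-13) P4(13-15) P1(15-16) P4(16-18) P1(18-19) P4(19-21) P1(21-22) P4(22-24) P1(24-25) P4(25-27) P1(27-28) P4(28-29) P1(29-30) P1(30-31) P1(31-32) P1(32-33) P2(33-38) P3(38-43) P2(43-47)

Derivation:
t=0-1: P1@Q0 runs 1, rem=11, I/O yield, promote→Q0. Q0=[P2,P3,P4,P1] Q1=[] Q2=[]
t=1-4: P2@Q0 runs 3, rem=9, quantum used, demote→Q1. Q0=[P3,P4,P1] Q1=[P2] Q2=[]
t=4-7: P3@Q0 runs 3, rem=5, quantum used, demote→Q1. Q0=[P4,P1] Q1=[P2,P3] Q2=[]
t=7-9: P4@Q0 runs 2, rem=13, I/O yield, promote→Q0. Q0=[P1,P4] Q1=[P2,P3] Q2=[]
t=9-10: P1@Q0 runs 1, rem=10, I/O yield, promote→Q0. Q0=[P4,P1] Q1=[P2,P3] Q2=[]
t=10-12: P4@Q0 runs 2, rem=11, I/O yield, promote→Q0. Q0=[P1,P4] Q1=[P2,P3] Q2=[]
t=12-13: P1@Q0 runs 1, rem=9, I/O yield, promote→Q0. Q0=[P4,P1] Q1=[P2,P3] Q2=[]
t=13-15: P4@Q0 runs 2, rem=9, I/O yield, promote→Q0. Q0=[P1,P4] Q1=[P2,P3] Q2=[]
t=15-16: P1@Q0 runs 1, rem=8, I/O yield, promote→Q0. Q0=[P4,P1] Q1=[P2,P3] Q2=[]
t=16-18: P4@Q0 runs 2, rem=7, I/O yield, promote→Q0. Q0=[P1,P4] Q1=[P2,P3] Q2=[]
t=18-19: P1@Q0 runs 1, rem=7, I/O yield, promote→Q0. Q0=[P4,P1] Q1=[P2,P3] Q2=[]
t=19-21: P4@Q0 runs 2, rem=5, I/O yield, promote→Q0. Q0=[P1,P4] Q1=[P2,P3] Q2=[]
t=21-22: P1@Q0 runs 1, rem=6, I/O yield, promote→Q0. Q0=[P4,P1] Q1=[P2,P3] Q2=[]
t=22-24: P4@Q0 runs 2, rem=3, I/O yield, promote→Q0. Q0=[P1,P4] Q1=[P2,P3] Q2=[]
t=24-25: P1@Q0 runs 1, rem=5, I/O yield, promote→Q0. Q0=[P4,P1] Q1=[P2,P3] Q2=[]
t=25-27: P4@Q0 runs 2, rem=1, I/O yield, promote→Q0. Q0=[P1,P4] Q1=[P2,P3] Q2=[]
t=27-28: P1@Q0 runs 1, rem=4, I/O yield, promote→Q0. Q0=[P4,P1] Q1=[P2,P3] Q2=[]
t=28-29: P4@Q0 runs 1, rem=0, completes. Q0=[P1] Q1=[P2,P3] Q2=[]
t=29-30: P1@Q0 runs 1, rem=3, I/O yield, promote→Q0. Q0=[P1] Q1=[P2,P3] Q2=[]
t=30-31: P1@Q0 runs 1, rem=2, I/O yield, promote→Q0. Q0=[P1] Q1=[P2,P3] Q2=[]
t=31-32: P1@Q0 runs 1, rem=1, I/O yield, promote→Q0. Q0=[P1] Q1=[P2,P3] Q2=[]
t=32-33: P1@Q0 runs 1, rem=0, completes. Q0=[] Q1=[P2,P3] Q2=[]
t=33-38: P2@Q1 runs 5, rem=4, quantum used, demote→Q2. Q0=[] Q1=[P3] Q2=[P2]
t=38-43: P3@Q1 runs 5, rem=0, completes. Q0=[] Q1=[] Q2=[P2]
t=43-47: P2@Q2 runs 4, rem=0, completes. Q0=[] Q1=[] Q2=[]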